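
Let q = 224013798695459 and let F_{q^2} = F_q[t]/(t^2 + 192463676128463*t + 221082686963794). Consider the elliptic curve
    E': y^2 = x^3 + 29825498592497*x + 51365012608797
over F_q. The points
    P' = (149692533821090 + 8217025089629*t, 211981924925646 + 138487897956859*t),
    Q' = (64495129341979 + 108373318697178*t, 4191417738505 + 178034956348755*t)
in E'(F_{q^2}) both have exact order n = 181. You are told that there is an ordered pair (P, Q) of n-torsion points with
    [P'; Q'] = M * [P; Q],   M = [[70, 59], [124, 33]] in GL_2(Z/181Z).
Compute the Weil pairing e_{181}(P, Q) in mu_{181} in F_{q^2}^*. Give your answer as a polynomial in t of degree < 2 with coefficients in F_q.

67999700435838 + 80978978123103*t

e_{181} is bilinear + alternating on E[181], so e_{181}(70*P + 59*Q, 124*P + 33*Q) = e_{181}(P,Q)^(70*33-59*124).
Hence e(P,Q) = e(P',Q')^{73} where 73 = 62^{-1} mod 181.
n = 181 = (10110101)_2 (8 bits, wt 5); accumulate f_{181,P'}(Q'+S)/f_{181,P'}(S) along the 7-step ladder.
f_P(D_Q)/f_Q(D_P) = 68284644574633 + 181927214516813*t.
Raise to 73: e(P,Q) = 67999700435838 + 80978978123103*t in mu_{181}.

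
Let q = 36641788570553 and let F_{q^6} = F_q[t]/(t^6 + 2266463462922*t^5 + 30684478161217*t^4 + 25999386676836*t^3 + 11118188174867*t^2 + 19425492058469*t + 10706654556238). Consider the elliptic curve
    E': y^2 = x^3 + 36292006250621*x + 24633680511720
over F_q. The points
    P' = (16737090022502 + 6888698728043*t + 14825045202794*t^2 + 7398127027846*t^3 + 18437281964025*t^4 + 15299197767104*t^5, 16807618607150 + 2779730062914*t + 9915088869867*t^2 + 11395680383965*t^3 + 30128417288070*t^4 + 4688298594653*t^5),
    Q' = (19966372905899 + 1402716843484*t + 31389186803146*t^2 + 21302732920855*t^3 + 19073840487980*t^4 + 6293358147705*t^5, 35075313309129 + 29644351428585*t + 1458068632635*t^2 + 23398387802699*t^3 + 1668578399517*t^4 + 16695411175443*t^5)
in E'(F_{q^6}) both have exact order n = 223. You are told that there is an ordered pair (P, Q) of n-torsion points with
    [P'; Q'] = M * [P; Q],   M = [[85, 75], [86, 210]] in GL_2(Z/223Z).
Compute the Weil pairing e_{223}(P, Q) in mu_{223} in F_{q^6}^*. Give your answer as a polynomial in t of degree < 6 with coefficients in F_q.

e_{223}(aP+bQ,cP+dQ) = e_{223}(P,Q)^(ad-bc); with (a,b,c,d)=(85,75,86,210) this gives the det-223 law.
det(M) mod 223 = 27; its inverse in (Z/223)^* is 190 (check: 27*190 mod 223 = 1).
Run Miller on y^2=x^3+36292006250621*x+24633680511720 over F_{36641788570553}: ladder 11011111 (8 bits); e = f_P(D_Q)/f_Q(D_P).
Miller gives e_{223}(P',Q') = 30614702387947 + 24031221377862*t + 34274110145170*t^2 + 33337891273755*t^3 + 10872027668186*t^4 + 28363201883940*t^5 in F_{36641788570553^6}.
Raise to 190: e(P,Q) = 25942539194673 + 30431261994813*t + 16453094819180*t^2 + 33305576757046*t^3 + 15404498384244*t^4 + 23639289187006*t^5 in mu_{223}.

25942539194673 + 30431261994813*t + 16453094819180*t^2 + 33305576757046*t^3 + 15404498384244*t^4 + 23639289187006*t^5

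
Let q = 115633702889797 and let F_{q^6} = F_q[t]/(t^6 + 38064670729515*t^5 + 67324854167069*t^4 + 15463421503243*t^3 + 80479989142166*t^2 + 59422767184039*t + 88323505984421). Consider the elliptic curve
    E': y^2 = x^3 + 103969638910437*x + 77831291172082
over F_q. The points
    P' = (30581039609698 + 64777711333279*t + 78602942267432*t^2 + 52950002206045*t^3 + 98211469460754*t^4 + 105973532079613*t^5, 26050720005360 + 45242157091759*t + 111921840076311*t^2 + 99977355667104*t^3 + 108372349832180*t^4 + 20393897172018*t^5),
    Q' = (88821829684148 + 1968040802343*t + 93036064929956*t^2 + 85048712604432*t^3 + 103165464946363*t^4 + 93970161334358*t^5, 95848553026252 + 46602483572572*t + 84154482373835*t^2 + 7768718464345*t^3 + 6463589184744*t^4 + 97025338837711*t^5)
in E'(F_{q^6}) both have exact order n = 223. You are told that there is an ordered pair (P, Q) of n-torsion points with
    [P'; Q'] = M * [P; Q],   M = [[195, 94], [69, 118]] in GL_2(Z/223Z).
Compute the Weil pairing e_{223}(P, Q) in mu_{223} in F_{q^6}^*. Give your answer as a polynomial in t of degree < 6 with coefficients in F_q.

23239172923382 + 24027156005713*t + 96428014447024*t^2 + 66533524521414*t^3 + 72406848929298*t^4 + 81848467404082*t^5

Alternating bilinearity on E[223] (values in mu_{223} in F_{115633702889797^6}) gives e(P',Q') = e(P,Q)^det(M).
Hence e(P,Q) = e(P',Q')^{71} where 71 = 22^{-1} mod 223.
Miller loop for e_{223} over F_{115633702889797^6}: bits of 223 = 11011111; 7 double steps + 6 add steps, l/v at each.
Result: e(P',Q') = 99646003397458 + 32765484750248*t + 57385385312834*t^2 + 81265939890110*t^3 + 95671470526021*t^4 + 17461581794355*t^5.
Hence e(P,Q) = 23239172923382 + 24027156005713*t + 96428014447024*t^2 + 66533524521414*t^3 + 72406848929298*t^4 + 81848467404082*t^5 in F_{115633702889797^6}^*.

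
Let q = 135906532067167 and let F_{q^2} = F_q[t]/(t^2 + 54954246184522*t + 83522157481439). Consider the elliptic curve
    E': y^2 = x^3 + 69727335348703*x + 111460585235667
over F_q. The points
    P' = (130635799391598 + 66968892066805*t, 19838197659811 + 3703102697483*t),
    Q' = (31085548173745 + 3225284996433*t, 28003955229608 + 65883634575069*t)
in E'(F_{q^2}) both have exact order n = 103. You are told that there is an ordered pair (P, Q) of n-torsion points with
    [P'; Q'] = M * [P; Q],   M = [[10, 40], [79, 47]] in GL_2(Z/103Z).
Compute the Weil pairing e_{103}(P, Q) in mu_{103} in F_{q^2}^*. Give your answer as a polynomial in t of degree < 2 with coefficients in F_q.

100237340521356 + 83362835521394*t

The 103-Weil pairing on E[103] over F_{135906532067167} is alternating-bilinear: e_{103}(P',Q') = e_{103}(P,Q)^det(M).
det(M) mod 103 = 91; its inverse in (Z/103)^* is 60 (check: 91*60 mod 103 = 1).
Miller loop for e_{103} over F_{135906532067167^2}: bits of 103 = 1100111; 6 double steps + 4 add steps, l/v at each.
So e_{103}(P',Q') = 103803758933645 + 22241239351086*t.
Thus e_{103}(P,Q) = 100237340521356 + 83362835521394*t.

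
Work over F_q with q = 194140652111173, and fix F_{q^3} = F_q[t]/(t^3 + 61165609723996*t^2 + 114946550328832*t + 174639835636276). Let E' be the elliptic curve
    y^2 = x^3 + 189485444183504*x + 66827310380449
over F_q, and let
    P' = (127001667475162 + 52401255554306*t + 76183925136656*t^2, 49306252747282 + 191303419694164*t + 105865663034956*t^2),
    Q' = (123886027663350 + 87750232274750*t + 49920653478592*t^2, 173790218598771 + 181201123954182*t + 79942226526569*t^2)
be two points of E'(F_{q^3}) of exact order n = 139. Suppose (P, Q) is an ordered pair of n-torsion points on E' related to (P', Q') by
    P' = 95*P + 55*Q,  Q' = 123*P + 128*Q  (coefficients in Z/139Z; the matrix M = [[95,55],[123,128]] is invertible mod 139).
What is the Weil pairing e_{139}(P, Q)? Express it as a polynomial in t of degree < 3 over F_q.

Since e_{139}(P,P)=e_{139}(Q,Q)=1 and e_{139}(Q,P)=e_{139}(P,Q)^{-1}, expanding e_{139}(95*P + 55*Q,123*P + 128*Q) leaves e(P,Q)^det(M).
Hence e(P,Q) = e(P',Q')^{16} where 16 = 113^{-1} mod 139.
Miller loop for e_{139} over F_{194140652111173^3}: bits of 139 = 10001011; 7 double steps + 3 add steps, l/v at each.
Miller gives e_{139}(P',Q') = 17053961593267 + 127515439387706*t + 121727516319855*t^2 in F_{194140652111173^3}.
e_{139}(P,Q) = (17053961593267 + 127515439387706*t + 121727516319855*t^2)^{16} = 79464933453042 + 113861213342287*t + 45090512706511*t^2.

79464933453042 + 113861213342287*t + 45090512706511*t^2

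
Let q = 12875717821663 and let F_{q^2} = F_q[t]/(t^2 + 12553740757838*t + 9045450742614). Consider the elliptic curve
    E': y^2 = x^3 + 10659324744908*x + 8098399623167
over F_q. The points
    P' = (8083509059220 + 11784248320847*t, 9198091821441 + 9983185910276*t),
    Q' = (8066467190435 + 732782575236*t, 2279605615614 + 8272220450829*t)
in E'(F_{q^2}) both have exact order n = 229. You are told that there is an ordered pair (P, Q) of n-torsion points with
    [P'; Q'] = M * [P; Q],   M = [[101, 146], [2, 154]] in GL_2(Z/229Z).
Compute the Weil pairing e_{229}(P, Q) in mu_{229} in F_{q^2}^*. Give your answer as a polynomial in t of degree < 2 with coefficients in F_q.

The 229-Weil pairing on E[229] over F_{12875717821663} is alternating-bilinear: e_{229}(P',Q') = e_{229}(P,Q)^det(M).
Hence e(P,Q) = e(P',Q')^{147} where 147 = 148^{-1} mod 229.
8-bit Miller (11100101) on E'/F_{12875717821663} with a'=10659324744908, b'=8098399623167: accumulate tangent/chord ratios at Q'+S and P'+S'.
Result: e(P',Q') = 6757404250737 + 10492957506667*t.
Thus e_{229}(P,Q) = 11792660147827 + 1944883256974*t.

11792660147827 + 1944883256974*t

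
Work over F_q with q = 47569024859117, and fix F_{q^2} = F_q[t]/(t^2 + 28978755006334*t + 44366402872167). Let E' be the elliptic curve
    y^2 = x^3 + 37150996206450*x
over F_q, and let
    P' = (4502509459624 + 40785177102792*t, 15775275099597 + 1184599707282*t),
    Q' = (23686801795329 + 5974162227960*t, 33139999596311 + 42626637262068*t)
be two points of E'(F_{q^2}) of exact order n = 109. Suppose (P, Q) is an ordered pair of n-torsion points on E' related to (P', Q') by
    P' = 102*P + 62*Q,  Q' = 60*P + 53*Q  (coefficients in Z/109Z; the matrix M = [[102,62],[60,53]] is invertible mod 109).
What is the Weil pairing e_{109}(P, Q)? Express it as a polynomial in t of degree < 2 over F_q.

e_{109}(aP+bQ,cP+dQ) = e_{109}(P,Q)^(ad-bc); with (a,b,c,d)=(102,62,60,53) this gives the det-109 law.
det(M) mod 109 = 51; its inverse in (Z/109)^* is 62 (check: 51*62 mod 109 = 1).
7-bit Miller (1101101) on E'/F_{47569024859117} with a'=37150996206450, b'=0: accumulate tangent/chord ratios at Q'+S and P'+S'.
Miller gives e_{109}(P',Q') = 6658855021914 + 45845474531329*t in F_{47569024859117^2}.
Hence e(P,Q) = 46184184903622 + 33149438754586*t in F_{47569024859117^2}^*.

46184184903622 + 33149438754586*t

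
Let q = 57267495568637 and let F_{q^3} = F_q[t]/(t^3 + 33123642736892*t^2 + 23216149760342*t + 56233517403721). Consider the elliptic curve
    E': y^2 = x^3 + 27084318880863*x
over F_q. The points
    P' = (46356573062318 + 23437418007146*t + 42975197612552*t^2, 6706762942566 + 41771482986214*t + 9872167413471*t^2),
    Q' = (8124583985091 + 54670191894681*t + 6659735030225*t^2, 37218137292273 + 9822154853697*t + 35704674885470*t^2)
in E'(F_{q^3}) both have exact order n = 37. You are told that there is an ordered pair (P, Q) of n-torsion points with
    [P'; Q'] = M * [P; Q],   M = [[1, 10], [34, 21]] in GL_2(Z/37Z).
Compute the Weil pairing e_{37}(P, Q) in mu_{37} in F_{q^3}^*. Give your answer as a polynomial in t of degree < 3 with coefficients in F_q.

17594130018381 + 42383206009677*t + 26043176178763*t^2

Under M = [[1,10],[34,21]] in GL_2(Z/37), e_{37}(P',Q') = e_{37}(P,Q)^(1*21-10*34 mod 37).
1*21 - 10*34 = -319; reduced mod 37: det = 14, inverse 8.
Build f_{37,P'} and f_{37,Q'} via the 6-bit ladder of 37=100101_2; evaluate at shifted divisors; quotient in F_{57267495568637^3}.
Miller gives e_{37}(P',Q') = 37445866521115 + 6919126829943*t + 11921177435039*t^2 in F_{57267495568637^3}.
(37445866521115 + 6919126829943*t + 11921177435039*t^2)^{8} mod (57267495568637,f) = 17594130018381 + 42383206009677*t + 26043176178763*t^2.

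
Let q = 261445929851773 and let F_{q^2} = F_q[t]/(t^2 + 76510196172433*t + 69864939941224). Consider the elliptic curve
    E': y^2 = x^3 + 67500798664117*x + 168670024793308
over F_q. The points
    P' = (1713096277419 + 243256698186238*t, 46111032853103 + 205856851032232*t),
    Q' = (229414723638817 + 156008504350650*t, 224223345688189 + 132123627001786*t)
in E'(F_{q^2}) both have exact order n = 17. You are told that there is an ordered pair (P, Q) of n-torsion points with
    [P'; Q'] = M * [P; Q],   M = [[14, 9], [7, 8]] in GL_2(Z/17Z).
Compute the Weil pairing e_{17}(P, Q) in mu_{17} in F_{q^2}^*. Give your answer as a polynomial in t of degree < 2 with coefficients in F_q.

e_{17}(aP+bQ,cP+dQ) = e_{17}(P,Q)^(ad-bc); with (a,b,c,d)=(14,9,7,8) this gives the det-17 law.
So e_{17}(P,Q) = e_{17}(P',Q')^{8}, since 15*8 = 1 mod 17.
Run Miller on y^2=x^3+67500798664117*x+168670024793308 over F_{261445929851773}: ladder 10001 (5 bits); e = f_P(D_Q)/f_Q(D_P).
f_P(D_Q)/f_Q(D_P) = 55075987078608 + 137532090927867*t.
Finally e_{17}(P,Q) = 53084456614387 + 194854871132772*t.

53084456614387 + 194854871132772*t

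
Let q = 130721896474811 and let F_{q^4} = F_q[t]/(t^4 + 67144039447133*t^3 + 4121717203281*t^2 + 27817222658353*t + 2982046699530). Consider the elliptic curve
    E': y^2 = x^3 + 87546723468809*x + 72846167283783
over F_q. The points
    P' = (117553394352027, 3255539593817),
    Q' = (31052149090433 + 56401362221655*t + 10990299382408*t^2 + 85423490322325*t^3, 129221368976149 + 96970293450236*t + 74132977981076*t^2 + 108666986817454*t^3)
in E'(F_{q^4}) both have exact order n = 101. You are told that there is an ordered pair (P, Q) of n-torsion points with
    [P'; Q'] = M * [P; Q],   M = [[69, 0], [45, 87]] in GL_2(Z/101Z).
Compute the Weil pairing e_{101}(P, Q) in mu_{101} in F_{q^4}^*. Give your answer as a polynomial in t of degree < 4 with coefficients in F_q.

e_{101}(aP+bQ,cP+dQ) = e_{101}(P,Q)^(ad-bc); with (a,b,c,d)=(69,0,45,87) this gives the det-101 law.
Hence e(P,Q) = e(P',Q')^{62} where 62 = 44^{-1} mod 101.
Double-and-add over 1100101: 7-1 doublings, 4-1 additions; each step l_{T,T}/v_{2T} or l_{T,P'}/v at Q'+S for random S.
Miller gives e_{101}(P',Q') = 2976210980134 + 97769285253490*t + 57209589921226*t^2 + 6981864224915*t^3 in F_{130721896474811^4}.
e_{101}(P,Q) = (2976210980134 + 97769285253490*t + 57209589921226*t^2 + 6981864224915*t^3)^{62} = 78355561839324 + 89169540614770*t + 61989570872916*t^2 + 96718392730142*t^3.

78355561839324 + 89169540614770*t + 61989570872916*t^2 + 96718392730142*t^3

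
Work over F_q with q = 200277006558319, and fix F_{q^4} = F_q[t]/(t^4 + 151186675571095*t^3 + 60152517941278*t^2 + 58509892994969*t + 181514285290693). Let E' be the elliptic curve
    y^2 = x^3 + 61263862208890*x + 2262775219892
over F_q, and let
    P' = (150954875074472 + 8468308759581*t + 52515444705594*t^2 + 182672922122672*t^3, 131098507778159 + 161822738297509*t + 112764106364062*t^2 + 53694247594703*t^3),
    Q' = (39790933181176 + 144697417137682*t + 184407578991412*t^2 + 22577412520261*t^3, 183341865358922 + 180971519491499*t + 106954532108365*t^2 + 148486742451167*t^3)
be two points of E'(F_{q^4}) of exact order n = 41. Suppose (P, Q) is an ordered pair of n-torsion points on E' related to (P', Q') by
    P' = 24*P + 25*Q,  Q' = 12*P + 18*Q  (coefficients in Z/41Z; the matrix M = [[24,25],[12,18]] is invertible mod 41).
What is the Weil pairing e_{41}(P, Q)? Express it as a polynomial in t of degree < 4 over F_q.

Alternating bilinearity on E[41] (values in mu_{41} in F_{200277006558319^4}) gives e(P',Q') = e(P,Q)^det(M).
det(M) mod 41 = 9; its inverse in (Z/41)^* is 32 (check: 9*32 mod 41 = 1).
6-bit Miller (101001) on E'/F_{200277006558319} with a'=61263862208890, b'=2262775219892: accumulate tangent/chord ratios at Q'+S and P'+S'.
f_P(D_Q)/f_Q(D_P) = 191341969012670 + 94585325673792*t + 157549471871528*t^2 + 70396945840882*t^3.
Thus e_{41}(P,Q) = 173471082670159 + 157352425071685*t + 112630745941700*t^2 + 52581674049428*t^3.

173471082670159 + 157352425071685*t + 112630745941700*t^2 + 52581674049428*t^3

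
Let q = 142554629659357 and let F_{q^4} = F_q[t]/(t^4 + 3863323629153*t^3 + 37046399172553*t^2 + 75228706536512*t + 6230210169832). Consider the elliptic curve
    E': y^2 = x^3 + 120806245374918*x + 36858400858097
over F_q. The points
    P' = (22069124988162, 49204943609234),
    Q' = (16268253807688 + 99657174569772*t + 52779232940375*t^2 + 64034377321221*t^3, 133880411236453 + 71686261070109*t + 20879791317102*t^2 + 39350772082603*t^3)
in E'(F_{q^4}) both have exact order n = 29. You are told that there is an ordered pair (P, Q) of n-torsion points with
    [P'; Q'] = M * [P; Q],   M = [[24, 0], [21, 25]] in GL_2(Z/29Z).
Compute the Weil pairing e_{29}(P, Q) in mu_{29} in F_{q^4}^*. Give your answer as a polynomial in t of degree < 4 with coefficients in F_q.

105245776757255 + 130769976613228*t + 140230957960433*t^2 + 77113821691610*t^3

e_{29}(aP+bQ,cP+dQ) = e_{29}(P,Q)^(ad-bc); with (a,b,c,d)=(24,0,21,25) this gives the det-29 law.
det(M) mod 29 = 20; its inverse in (Z/29)^* is 16 (check: 20*16 mod 29 = 1).
5-bit Miller (11101) on E'/F_{142554629659357} with a'=120806245374918, b'=36858400858097: accumulate tangent/chord ratios at Q'+S and P'+S'.
Result: e(P',Q') = 18239479988168 + 42402899282647*t + 125682924613624*t^2 + 110578733369125*t^3.
Thus e_{29}(P,Q) = 105245776757255 + 130769976613228*t + 140230957960433*t^2 + 77113821691610*t^3.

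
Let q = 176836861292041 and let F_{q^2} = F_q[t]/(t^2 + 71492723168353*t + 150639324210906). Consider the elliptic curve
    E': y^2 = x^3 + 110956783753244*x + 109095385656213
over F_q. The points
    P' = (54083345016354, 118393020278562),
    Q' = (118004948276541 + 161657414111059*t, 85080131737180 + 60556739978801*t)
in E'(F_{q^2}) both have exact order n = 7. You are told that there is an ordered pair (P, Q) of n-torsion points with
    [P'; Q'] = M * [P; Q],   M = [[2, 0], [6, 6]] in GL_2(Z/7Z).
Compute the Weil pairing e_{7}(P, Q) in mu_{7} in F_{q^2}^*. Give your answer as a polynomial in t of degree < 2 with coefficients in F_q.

74466381076107 + 111790692801460*t

Alternating bilinearity on E[7] (values in mu_{7} in F_{176836861292041^2}) gives e(P',Q') = e(P,Q)^det(M).
2*6 - 0*6 = 12; reduced mod 7: det = 5, inverse 3.
Build f_{7,P'} and f_{7,Q'} via the 3-bit ladder of 7=111_2; evaluate at shifted divisors; quotient in F_{176836861292041^2}.
The quotient is 38913472502530 + 116880782215310*t.
Finally e_{7}(P,Q) = 74466381076107 + 111790692801460*t.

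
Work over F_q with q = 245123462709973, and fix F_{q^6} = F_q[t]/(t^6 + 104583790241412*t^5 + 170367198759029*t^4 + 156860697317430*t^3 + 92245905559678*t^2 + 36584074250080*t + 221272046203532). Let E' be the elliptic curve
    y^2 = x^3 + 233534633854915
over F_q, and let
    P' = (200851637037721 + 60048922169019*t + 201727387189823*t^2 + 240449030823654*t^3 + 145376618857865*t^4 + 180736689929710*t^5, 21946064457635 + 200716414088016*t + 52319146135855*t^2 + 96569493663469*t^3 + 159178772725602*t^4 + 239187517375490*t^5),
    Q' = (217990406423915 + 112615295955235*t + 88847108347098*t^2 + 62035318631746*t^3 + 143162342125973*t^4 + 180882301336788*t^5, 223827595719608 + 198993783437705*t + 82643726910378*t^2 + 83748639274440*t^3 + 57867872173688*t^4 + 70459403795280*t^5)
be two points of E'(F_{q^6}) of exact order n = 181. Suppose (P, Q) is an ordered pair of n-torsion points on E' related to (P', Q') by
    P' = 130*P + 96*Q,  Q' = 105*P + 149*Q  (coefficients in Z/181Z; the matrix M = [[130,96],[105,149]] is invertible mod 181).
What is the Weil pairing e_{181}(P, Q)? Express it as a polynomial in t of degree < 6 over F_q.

66420568876359 + 45110201888694*t + 179973013914452*t^2 + 235990076897404*t^3 + 174208543898383*t^4 + 231633344053865*t^5

e_{181} is bilinear + alternating on E[181], so e_{181}(130*P + 96*Q, 105*P + 149*Q) = e_{181}(P,Q)^(130*149-96*105).
Inverting 59 mod 181: 135. Thus e_{181}(P,Q) = e(P',Q')^{135}.
Miller loop for e_{181} over F_{245123462709973^6}: bits of 181 = 10110101; 7 double steps + 4 add steps, l/v at each.
Miller gives e_{181}(P',Q') = 205671628447268 + 232962188566118*t + 186452750963037*t^2 + 46748246906052*t^3 + 205038634530059*t^4 + 143436462718390*t^5 in F_{245123462709973^6}.
Hence e(P,Q) = 66420568876359 + 45110201888694*t + 179973013914452*t^2 + 235990076897404*t^3 + 174208543898383*t^4 + 231633344053865*t^5 in F_{245123462709973^6}^*.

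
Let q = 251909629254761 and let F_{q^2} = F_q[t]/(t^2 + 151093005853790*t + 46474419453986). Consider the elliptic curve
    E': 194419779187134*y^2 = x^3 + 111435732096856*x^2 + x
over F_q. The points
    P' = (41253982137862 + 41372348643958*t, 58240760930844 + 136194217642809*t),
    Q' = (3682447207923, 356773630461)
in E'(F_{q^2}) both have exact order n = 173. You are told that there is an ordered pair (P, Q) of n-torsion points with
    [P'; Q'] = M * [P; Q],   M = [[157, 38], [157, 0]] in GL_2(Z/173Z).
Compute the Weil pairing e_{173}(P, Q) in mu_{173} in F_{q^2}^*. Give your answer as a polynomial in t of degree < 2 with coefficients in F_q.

e_{173}(aP+bQ,cP+dQ) = e_{173}(P,Q)^(ad-bc); with (a,b,c,d)=(157,38,157,0) this gives the det-173 law.
Hence e(P,Q) = e(P',Q')^{35} where 35 = 89^{-1} mod 173.
Set x_W=58673827824475*u+218737503319504, y_W=58673827824475*v; then E': y_W^2=x_W^3+104010919866503*x_W+207434577837691.
Miller loop for e_{173} over F_{251909629254761^2}: bits of 173 = 10101101; 7 double steps + 4 add steps, l/v at each.
e_{173}(P',Q') = 106531067344712 + 77035518690385*t.
Finally e_{173}(P,Q) = 209130941064311 + 238137936121835*t.

209130941064311 + 238137936121835*t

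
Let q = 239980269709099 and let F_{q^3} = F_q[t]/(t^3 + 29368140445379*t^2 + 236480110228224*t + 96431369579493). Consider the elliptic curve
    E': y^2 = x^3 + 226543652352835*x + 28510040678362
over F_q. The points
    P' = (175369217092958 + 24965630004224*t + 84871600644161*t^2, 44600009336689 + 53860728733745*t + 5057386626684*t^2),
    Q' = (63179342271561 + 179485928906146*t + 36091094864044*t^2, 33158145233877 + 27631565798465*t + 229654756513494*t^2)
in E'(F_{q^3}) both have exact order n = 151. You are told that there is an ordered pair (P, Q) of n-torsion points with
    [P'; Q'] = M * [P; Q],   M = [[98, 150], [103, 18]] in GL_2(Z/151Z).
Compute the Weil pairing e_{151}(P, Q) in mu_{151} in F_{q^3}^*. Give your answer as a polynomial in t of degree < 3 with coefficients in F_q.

20412060936629 + 120093754846942*t + 129586756146630*t^2

e_{151}(aP+bQ,cP+dQ) = e_{151}(P,Q)^(ad-bc); with (a,b,c,d)=(98,150,103,18) this gives the det-151 law.
det M = 98*18 - 150*103 = -13686 = 55 (mod 151); 55^{-1} = 11 (mod 151).
n = 151 = (10010111)_2 (8 bits, wt 5); accumulate f_{151,P'}(Q'+S)/f_{151,P'}(S) along the 7-step ladder.
Result: e(P',Q') = 188599549233329 + 228496862220444*t + 97559193048470*t^2.
Hence e(P,Q) = 20412060936629 + 120093754846942*t + 129586756146630*t^2 in F_{239980269709099^3}^*.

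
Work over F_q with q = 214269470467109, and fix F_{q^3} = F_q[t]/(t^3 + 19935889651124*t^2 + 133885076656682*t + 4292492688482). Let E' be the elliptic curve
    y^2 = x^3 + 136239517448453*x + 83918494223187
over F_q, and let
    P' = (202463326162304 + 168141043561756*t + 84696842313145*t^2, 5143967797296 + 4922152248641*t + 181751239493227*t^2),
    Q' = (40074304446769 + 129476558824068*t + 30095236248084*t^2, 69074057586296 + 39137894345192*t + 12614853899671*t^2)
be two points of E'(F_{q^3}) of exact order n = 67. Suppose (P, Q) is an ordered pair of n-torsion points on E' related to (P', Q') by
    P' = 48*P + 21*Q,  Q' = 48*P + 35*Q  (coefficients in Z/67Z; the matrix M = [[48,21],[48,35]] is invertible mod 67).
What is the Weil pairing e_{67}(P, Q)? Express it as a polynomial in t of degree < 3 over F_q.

Alternating bilinearity on E[67] (values in mu_{67} in F_{214269470467109^3}) gives e(P',Q') = e(P,Q)^det(M).
Hence e(P,Q) = e(P',Q')^{34} where 34 = 2^{-1} mod 67.
Miller loop for e_{67} over F_{214269470467109^3}: bits of 67 = 1000011; 6 double steps + 2 add steps, l/v at each.
Result: e(P',Q') = 190142846376479 + 158201772669684*t + 72513533790321*t^2.
Hence e(P,Q) = 168607033199233 + 173989023337780*t + 15519486813156*t^2 in F_{214269470467109^3}^*.

168607033199233 + 173989023337780*t + 15519486813156*t^2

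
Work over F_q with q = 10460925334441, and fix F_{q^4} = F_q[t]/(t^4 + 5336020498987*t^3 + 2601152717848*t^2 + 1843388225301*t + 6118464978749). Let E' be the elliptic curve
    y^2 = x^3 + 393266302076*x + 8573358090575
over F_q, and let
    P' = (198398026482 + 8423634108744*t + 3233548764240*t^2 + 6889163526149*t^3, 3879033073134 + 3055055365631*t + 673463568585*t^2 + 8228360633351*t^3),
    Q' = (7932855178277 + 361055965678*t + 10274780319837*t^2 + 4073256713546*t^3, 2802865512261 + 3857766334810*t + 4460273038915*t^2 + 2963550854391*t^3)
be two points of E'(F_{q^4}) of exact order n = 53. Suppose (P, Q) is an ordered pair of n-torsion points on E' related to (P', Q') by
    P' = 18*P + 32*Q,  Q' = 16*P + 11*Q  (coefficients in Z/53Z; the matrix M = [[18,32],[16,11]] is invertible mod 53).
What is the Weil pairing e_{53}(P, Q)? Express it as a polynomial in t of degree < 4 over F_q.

1876054472260 + 8232729070440*t + 2346461636470*t^2 + 4259553174014*t^3

Under M = [[18,32],[16,11]] in GL_2(Z/53), e_{53}(P',Q') = e_{53}(P,Q)^(18*11-32*16 mod 53).
det M = 18*11 - 32*16 = -314 = 4 (mod 53); 4^{-1} = 40 (mod 53).
Build f_{53,P'} and f_{53,Q'} via the 6-bit ladder of 53=110101_2; evaluate at shifted divisors; quotient in F_{10460925334441^4}.
f_P(D_Q)/f_Q(D_P) = 7129848648618 + 1961254906045*t + 5022719264375*t^2 + 5971616317972*t^3.
Thus e_{53}(P,Q) = 1876054472260 + 8232729070440*t + 2346461636470*t^2 + 4259553174014*t^3.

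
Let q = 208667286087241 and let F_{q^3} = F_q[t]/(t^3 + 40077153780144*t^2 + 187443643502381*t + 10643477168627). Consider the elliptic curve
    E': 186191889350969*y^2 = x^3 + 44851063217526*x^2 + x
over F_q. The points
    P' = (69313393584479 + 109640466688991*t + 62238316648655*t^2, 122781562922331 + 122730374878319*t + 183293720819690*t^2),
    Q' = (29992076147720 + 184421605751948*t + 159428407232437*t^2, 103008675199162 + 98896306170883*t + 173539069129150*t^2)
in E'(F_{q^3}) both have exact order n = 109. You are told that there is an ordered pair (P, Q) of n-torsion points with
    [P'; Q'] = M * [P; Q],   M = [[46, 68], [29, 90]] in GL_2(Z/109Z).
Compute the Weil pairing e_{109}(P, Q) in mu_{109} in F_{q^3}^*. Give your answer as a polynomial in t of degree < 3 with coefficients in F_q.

Alternating bilinearity on E[109] (values in mu_{109} in F_{208667286087241^3}) gives e(P',Q') = e(P,Q)^det(M).
Inverting 97 mod 109: 9. Thus e_{109}(P,Q) = e(P',Q')^{9}.
Set x_W=47730965107851*u+67519199144217, y_W=47730965107851*v; then E': y_W^2=x_W^3+173728270719782*x_W.
Miller loop for e_{109} over F_{208667286087241^3}: bits of 109 = 1101101; 6 double steps + 4 add steps, l/v at each.
e_{109}(P',Q') = 98162977982144 + 19011507669998*t + 130161851434715*t^2.
(98162977982144 + 19011507669998*t + 130161851434715*t^2)^{9} mod (208667286087241,f) = 16237309906805 + 146575964476717*t + 117062033198458*t^2.

16237309906805 + 146575964476717*t + 117062033198458*t^2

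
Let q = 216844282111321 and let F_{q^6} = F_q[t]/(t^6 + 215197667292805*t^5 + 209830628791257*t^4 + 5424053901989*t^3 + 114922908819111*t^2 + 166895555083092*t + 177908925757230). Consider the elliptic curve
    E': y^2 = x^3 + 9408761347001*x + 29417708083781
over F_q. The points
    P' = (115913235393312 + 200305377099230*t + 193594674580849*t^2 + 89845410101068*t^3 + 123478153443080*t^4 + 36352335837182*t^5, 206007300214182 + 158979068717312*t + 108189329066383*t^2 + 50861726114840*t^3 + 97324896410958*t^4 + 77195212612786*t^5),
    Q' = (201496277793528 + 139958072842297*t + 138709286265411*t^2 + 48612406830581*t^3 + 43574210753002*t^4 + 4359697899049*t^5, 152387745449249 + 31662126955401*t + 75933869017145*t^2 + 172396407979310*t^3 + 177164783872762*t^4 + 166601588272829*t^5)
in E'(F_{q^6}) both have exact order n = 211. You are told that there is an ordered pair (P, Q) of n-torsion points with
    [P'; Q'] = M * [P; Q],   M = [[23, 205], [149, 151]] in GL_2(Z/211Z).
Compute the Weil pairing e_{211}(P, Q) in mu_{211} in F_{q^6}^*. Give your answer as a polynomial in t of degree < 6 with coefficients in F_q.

Under M = [[23,205],[149,151]] in GL_2(Z/211), e_{211}(P',Q') = e_{211}(P,Q)^(23*151-205*149 mod 211).
So e_{211}(P,Q) = e_{211}(P',Q')^{89}, since 147*89 = 1 mod 211.
Build f_{211,P'} and f_{211,Q'} via the 8-bit ladder of 211=11010011_2; evaluate at shifted divisors; quotient in F_{216844282111321^6}.
So e_{211}(P',Q') = 159392573218443 + 134256964220116*t + 63723273602717*t^2 + 196370895558428*t^3 + 197455069881157*t^4 + 184421967772634*t^5.
Hence e(P,Q) = 161067798189701 + 156718226721080*t + 190924368832146*t^2 + 93926428482388*t^3 + 37009659165720*t^4 + 283304237922*t^5 in F_{216844282111321^6}^*.

161067798189701 + 156718226721080*t + 190924368832146*t^2 + 93926428482388*t^3 + 37009659165720*t^4 + 283304237922*t^5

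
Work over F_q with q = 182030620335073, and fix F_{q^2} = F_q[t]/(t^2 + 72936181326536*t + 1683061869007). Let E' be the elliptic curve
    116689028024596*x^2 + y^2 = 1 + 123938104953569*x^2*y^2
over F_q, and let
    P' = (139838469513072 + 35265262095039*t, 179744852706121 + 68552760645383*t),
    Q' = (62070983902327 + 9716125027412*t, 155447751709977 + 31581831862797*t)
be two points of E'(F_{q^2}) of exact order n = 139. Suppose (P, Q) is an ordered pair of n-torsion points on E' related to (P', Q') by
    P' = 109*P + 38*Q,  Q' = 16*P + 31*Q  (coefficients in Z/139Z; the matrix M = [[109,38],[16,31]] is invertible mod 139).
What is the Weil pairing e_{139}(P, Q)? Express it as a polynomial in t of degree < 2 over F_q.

83410224700655 + 50691370376927*t

Under M = [[109,38],[16,31]] in GL_2(Z/139), e_{139}(P',Q') = e_{139}(P,Q)^(109*31-38*16 mod 139).
det M = 109*31 - 38*16 = 2771 = 130 (mod 139); 130^{-1} = 108 (mod 139).
Edwards a_E,d_E -> Montgomery A=86390200872107,B=140380524951070 -> Weierstrass 71688450324497,115301459751689 via alpha=131119832330564,beta=43695385851525.
n = 139 = (10001011)_2 (8 bits, wt 4); accumulate f_{139,P'}(Q'+S)/f_{139,P'}(S) along the 7-step ladder.
Miller gives e_{139}(P',Q') = 66633658210258 + 132280582709387*t in F_{182030620335073^2}.
e_{139}(P,Q) = (66633658210258 + 132280582709387*t)^{108} = 83410224700655 + 50691370376927*t.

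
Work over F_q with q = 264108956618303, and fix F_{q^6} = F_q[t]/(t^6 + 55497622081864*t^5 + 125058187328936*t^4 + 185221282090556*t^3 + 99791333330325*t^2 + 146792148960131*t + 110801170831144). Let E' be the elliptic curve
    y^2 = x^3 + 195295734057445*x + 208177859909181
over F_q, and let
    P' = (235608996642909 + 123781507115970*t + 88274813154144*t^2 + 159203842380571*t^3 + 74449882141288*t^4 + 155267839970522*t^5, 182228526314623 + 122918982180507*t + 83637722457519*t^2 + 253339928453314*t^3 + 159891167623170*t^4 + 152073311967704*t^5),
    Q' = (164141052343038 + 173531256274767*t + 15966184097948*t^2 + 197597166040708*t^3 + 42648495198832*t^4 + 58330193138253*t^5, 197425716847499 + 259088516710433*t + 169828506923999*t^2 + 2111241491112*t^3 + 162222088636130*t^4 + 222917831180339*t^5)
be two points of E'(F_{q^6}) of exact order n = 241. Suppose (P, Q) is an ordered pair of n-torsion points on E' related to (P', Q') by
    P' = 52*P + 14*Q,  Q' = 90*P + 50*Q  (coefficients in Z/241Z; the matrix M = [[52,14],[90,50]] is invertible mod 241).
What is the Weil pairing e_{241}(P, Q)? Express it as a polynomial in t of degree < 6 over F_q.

118196650940566 + 104529226286993*t + 243680293499408*t^2 + 220151134178113*t^3 + 101332488102889*t^4 + 136362280791741*t^5

Alternating bilinearity on E[241] (values in mu_{241} in F_{264108956618303^6}) gives e(P',Q') = e(P,Q)^det(M).
Inverting 135 mod 241: 25. Thus e_{241}(P,Q) = e(P',Q')^{25}.
n = 241 = (11110001)_2 (8 bits, wt 5); accumulate f_{241,P'}(Q'+S)/f_{241,P'}(S) along the 7-step ladder.
Miller gives e_{241}(P',Q') = 99187740583647 + 104561760578706*t + 103293426418818*t^2 + 166184970811443*t^3 + 206464396061797*t^4 + 62959762275495*t^5 in F_{264108956618303^6}.
Finally e_{241}(P,Q) = 118196650940566 + 104529226286993*t + 243680293499408*t^2 + 220151134178113*t^3 + 101332488102889*t^4 + 136362280791741*t^5.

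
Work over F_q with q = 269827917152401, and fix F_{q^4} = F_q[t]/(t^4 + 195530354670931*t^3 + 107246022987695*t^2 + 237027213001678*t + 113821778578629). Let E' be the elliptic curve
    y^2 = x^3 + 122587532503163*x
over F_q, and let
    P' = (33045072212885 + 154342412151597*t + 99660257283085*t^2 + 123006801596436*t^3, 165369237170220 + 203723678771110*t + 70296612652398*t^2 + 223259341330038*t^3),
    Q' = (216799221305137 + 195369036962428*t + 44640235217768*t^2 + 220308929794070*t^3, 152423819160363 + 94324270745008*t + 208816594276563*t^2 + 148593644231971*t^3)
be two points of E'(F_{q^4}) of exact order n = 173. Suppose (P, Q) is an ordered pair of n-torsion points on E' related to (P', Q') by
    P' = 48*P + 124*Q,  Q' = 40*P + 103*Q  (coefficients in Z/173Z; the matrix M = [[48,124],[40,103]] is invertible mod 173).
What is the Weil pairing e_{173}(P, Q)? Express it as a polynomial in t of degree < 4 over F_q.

Since e_{173}(P,P)=e_{173}(Q,Q)=1 and e_{173}(Q,P)=e_{173}(P,Q)^{-1}, expanding e_{173}(48*P + 124*Q,40*P + 103*Q) leaves e(P,Q)^det(M).
Inverting 157 mod 173: 54. Thus e_{173}(P,Q) = e(P',Q')^{54}.
Run Miller on y^2=x^3+122587532503163*x over F_{269827917152401}: ladder 10101101 (8 bits); e = f_P(D_Q)/f_Q(D_P).
So e_{173}(P',Q') = 32902192795490 + 240768412893481*t + 186101834241689*t^2 + 10169002566136*t^3.
Hence e(P,Q) = 198919288211273 + 250951513600948*t + 129294102261971*t^2 + 245553967189072*t^3 in F_{269827917152401^4}^*.

198919288211273 + 250951513600948*t + 129294102261971*t^2 + 245553967189072*t^3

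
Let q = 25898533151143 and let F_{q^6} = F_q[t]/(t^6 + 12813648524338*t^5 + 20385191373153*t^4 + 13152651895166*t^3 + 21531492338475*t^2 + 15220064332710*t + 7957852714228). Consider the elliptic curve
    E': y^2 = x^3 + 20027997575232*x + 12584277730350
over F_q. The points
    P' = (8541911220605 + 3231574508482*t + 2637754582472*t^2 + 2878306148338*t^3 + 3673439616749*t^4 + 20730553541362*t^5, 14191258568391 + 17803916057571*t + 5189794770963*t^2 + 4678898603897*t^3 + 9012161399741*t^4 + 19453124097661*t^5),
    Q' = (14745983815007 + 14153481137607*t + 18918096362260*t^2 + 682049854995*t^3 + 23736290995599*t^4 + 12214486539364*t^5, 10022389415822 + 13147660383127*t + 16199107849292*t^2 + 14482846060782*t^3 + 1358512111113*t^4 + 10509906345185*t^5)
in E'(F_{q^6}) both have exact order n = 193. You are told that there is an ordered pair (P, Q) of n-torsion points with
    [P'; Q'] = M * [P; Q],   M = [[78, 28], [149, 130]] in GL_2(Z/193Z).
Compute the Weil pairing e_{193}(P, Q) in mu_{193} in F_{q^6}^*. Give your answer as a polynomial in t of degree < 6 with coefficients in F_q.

The 193-Weil pairing on E[193] over F_{25898533151143} is alternating-bilinear: e_{193}(P',Q') = e_{193}(P,Q)^det(M).
78*130 - 28*149 = 5968; reduced mod 193: det = 178, inverse 90.
n = 193 = (11000001)_2 (8 bits, wt 3); accumulate f_{193,P'}(Q'+S)/f_{193,P'}(S) along the 7-step ladder.
Result: e(P',Q') = 16875741136971 + 18282540328069*t + 16027219885973*t^2 + 15283803898357*t^3 + 25019138923064*t^4 + 24802416065536*t^5.
e_{193}(P,Q) = (16875741136971 + 18282540328069*t + 16027219885973*t^2 + 15283803898357*t^3 + 25019138923064*t^4 + 24802416065536*t^5)^{90} = 1424661965476 + 11999656459639*t + 4972658931359*t^2 + 19613431317911*t^3 + 9368669820797*t^4 + 14762277486801*t^5.

1424661965476 + 11999656459639*t + 4972658931359*t^2 + 19613431317911*t^3 + 9368669820797*t^4 + 14762277486801*t^5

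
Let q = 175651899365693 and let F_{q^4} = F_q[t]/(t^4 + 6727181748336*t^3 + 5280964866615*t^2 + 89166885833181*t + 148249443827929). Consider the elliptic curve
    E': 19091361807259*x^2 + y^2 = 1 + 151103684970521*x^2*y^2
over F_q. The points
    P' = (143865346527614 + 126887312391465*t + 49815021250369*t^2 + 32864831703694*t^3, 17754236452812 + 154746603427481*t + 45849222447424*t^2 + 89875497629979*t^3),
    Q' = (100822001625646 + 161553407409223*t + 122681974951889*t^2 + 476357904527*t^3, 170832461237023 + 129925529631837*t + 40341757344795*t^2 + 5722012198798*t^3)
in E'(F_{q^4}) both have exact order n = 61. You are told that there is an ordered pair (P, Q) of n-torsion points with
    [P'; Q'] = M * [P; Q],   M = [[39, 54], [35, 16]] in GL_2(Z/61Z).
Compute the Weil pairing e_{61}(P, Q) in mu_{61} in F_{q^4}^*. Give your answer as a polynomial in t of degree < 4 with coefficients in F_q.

Since e_{61}(P,P)=e_{61}(Q,Q)=1 and e_{61}(Q,P)=e_{61}(P,Q)^{-1}, expanding e_{61}(39*P + 54*Q,35*P + 16*Q) leaves e(P,Q)^det(M).
39*16 - 54*35 = -1266; reduced mod 61: det = 15, inverse 57.
Map (x,y)_Ed via u=(1+y)/(1-y), v=(1+y)/((1-y)x) to Montgomery A=122350846306683,B=11278911412121; then to (a',b')=(153151606882216,163036594666974).
6-bit Miller (111101) on E'/F_{175651899365693} with a'=153151606882216, b'=163036594666974: accumulate tangent/chord ratios at Q'+S and P'+S'.
Result: e(P',Q') = 168165094781462 + 18478844012557*t + 70052388185491*t^2 + 116259594528568*t^3.
e_{61}(P,Q) = (168165094781462 + 18478844012557*t + 70052388185491*t^2 + 116259594528568*t^3)^{57} = 74882445361712 + 164649512910073*t + 113998389409156*t^2 + 109660849166624*t^3.

74882445361712 + 164649512910073*t + 113998389409156*t^2 + 109660849166624*t^3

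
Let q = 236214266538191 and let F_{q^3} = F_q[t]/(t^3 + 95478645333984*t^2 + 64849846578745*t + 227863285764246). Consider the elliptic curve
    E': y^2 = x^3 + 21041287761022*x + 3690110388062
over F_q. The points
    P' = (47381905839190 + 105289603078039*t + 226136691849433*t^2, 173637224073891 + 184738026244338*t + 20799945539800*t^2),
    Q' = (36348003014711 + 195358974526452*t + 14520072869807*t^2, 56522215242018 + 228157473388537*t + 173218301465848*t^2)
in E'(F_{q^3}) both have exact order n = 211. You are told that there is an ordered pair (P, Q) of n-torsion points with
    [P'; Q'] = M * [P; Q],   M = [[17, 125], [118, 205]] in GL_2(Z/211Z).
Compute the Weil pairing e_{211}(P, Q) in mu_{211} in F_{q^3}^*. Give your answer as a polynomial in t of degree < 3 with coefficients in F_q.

133422589963110 + 183001353883123*t + 128890647869736*t^2

e_{211} is bilinear + alternating on E[211], so e_{211}(17*P + 125*Q, 118*P + 205*Q) = e_{211}(P,Q)^(17*205-125*118).
det(M) mod 211 = 129; its inverse in (Z/211)^* is 18 (check: 129*18 mod 211 = 1).
Build f_{211,P'} and f_{211,Q'} via the 8-bit ladder of 211=11010011_2; evaluate at shifted divisors; quotient in F_{236214266538191^3}.
e_{211}(P',Q') = 211340439099930 + 158869151669187*t + 68015255674178*t^2.
e_{211}(P,Q) = (211340439099930 + 158869151669187*t + 68015255674178*t^2)^{18} = 133422589963110 + 183001353883123*t + 128890647869736*t^2.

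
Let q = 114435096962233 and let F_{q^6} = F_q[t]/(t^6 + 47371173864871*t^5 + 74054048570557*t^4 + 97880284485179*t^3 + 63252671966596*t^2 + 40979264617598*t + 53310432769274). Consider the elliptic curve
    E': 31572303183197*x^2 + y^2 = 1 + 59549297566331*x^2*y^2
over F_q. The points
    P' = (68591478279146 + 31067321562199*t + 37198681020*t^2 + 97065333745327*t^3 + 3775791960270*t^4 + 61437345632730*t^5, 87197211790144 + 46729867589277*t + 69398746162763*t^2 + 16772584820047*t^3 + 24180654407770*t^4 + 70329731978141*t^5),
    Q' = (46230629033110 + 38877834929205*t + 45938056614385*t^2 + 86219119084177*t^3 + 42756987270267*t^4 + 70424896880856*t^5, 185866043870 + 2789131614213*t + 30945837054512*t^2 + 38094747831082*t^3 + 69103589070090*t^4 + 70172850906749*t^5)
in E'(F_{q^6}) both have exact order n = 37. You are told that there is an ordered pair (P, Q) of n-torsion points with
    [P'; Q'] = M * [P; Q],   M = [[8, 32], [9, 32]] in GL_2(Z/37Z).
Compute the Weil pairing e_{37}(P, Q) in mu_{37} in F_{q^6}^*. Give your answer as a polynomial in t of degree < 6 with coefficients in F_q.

106000784580536 + 45000294392306*t + 51711447474039*t^2 + 22586052262866*t^3 + 92230128586512*t^4 + 70934539766911*t^5

Since e_{37}(P,P)=e_{37}(Q,Q)=1 and e_{37}(Q,P)=e_{37}(P,Q)^{-1}, expanding e_{37}(8*P + 32*Q,9*P + 32*Q) leaves e(P,Q)^det(M).
Hence e(P,Q) = e(P',Q')^{15} where 15 = 5^{-1} mod 37.
Edwards->Montgomery: u=(1+y)/(1-y), v=u/x -> 3515631884829v^2=u^3+58439974606365u^2+u; then x_W=50223299885333u+53331965778999: y^2=x^3+8028562069717*x+78485950816735.
6-bit Miller (100101) on E'/F_{114435096962233} with a'=8028562069717, b'=78485950816735: accumulate tangent/chord ratios at Q'+S and P'+S'.
Result: e(P',Q') = 71733776104960 + 34796397920396*t + 98640867706470*t^2 + 33700155470299*t^3 + 9527225113545*t^4 + 22929706842956*t^5.
Thus e_{37}(P,Q) = 106000784580536 + 45000294392306*t + 51711447474039*t^2 + 22586052262866*t^3 + 92230128586512*t^4 + 70934539766911*t^5.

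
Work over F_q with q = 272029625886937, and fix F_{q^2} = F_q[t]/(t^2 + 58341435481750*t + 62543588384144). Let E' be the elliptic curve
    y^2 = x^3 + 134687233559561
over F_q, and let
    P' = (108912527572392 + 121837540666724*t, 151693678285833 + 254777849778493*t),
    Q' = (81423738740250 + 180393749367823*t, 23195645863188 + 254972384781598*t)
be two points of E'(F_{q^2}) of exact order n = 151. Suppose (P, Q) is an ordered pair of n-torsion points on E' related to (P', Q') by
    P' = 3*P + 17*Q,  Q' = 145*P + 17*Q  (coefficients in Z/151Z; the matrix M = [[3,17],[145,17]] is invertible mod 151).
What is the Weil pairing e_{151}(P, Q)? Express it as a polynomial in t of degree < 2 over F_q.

The 151-Weil pairing on E[151] over F_{272029625886937} is alternating-bilinear: e_{151}(P',Q') = e_{151}(P,Q)^det(M).
Inverting 2 mod 151: 76. Thus e_{151}(P,Q) = e(P',Q')^{76}.
Miller loop for e_{151} over F_{272029625886937^2}: bits of 151 = 10010111; 7 double steps + 4 add steps, l/v at each.
f_P(D_Q)/f_Q(D_P) = 264602652718095 + 56284201104327*t.
Hence e(P,Q) = 125990835957627 + 264605043825573*t in F_{272029625886937^2}^*.

125990835957627 + 264605043825573*t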